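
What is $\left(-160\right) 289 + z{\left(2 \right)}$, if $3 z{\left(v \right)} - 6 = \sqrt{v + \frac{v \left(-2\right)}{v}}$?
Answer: $-46238$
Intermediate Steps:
$z{\left(v \right)} = 2 + \frac{\sqrt{-2 + v}}{3}$ ($z{\left(v \right)} = 2 + \frac{\sqrt{v + \frac{v \left(-2\right)}{v}}}{3} = 2 + \frac{\sqrt{v + \frac{\left(-2\right) v}{v}}}{3} = 2 + \frac{\sqrt{v - 2}}{3} = 2 + \frac{\sqrt{-2 + v}}{3}$)
$\left(-160\right) 289 + z{\left(2 \right)} = \left(-160\right) 289 + \left(2 + \frac{\sqrt{-2 + 2}}{3}\right) = -46240 + \left(2 + \frac{\sqrt{0}}{3}\right) = -46240 + \left(2 + \frac{1}{3} \cdot 0\right) = -46240 + \left(2 + 0\right) = -46240 + 2 = -46238$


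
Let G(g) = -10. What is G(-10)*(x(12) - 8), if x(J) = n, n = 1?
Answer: 70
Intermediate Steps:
x(J) = 1
G(-10)*(x(12) - 8) = -10*(1 - 8) = -10*(-7) = 70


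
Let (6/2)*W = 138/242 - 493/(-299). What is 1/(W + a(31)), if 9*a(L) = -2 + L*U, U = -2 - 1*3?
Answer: -325611/5439251 ≈ -0.059863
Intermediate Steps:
U = -5 (U = -2 - 3 = -5)
a(L) = -2/9 - 5*L/9 (a(L) = (-2 + L*(-5))/9 = (-2 - 5*L)/9 = -2/9 - 5*L/9)
W = 80284/108537 (W = (138/242 - 493/(-299))/3 = (138*(1/242) - 493*(-1/299))/3 = (69/121 + 493/299)/3 = (⅓)*(80284/36179) = 80284/108537 ≈ 0.73969)
1/(W + a(31)) = 1/(80284/108537 + (-2/9 - 5/9*31)) = 1/(80284/108537 + (-2/9 - 155/9)) = 1/(80284/108537 - 157/9) = 1/(-5439251/325611) = -325611/5439251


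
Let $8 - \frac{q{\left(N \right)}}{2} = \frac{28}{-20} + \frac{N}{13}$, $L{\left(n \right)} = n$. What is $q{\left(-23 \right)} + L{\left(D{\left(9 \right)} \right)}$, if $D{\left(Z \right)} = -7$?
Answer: $\frac{997}{65} \approx 15.338$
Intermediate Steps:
$q{\left(N \right)} = \frac{94}{5} - \frac{2 N}{13}$ ($q{\left(N \right)} = 16 - 2 \left(\frac{28}{-20} + \frac{N}{13}\right) = 16 - 2 \left(28 \left(- \frac{1}{20}\right) + N \frac{1}{13}\right) = 16 - 2 \left(- \frac{7}{5} + \frac{N}{13}\right) = 16 - \left(- \frac{14}{5} + \frac{2 N}{13}\right) = \frac{94}{5} - \frac{2 N}{13}$)
$q{\left(-23 \right)} + L{\left(D{\left(9 \right)} \right)} = \left(\frac{94}{5} - - \frac{46}{13}\right) - 7 = \left(\frac{94}{5} + \frac{46}{13}\right) - 7 = \frac{1452}{65} - 7 = \frac{997}{65}$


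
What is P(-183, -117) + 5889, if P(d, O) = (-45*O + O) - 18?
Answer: 11019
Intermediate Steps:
P(d, O) = -18 - 44*O (P(d, O) = -44*O - 18 = -18 - 44*O)
P(-183, -117) + 5889 = (-18 - 44*(-117)) + 5889 = (-18 + 5148) + 5889 = 5130 + 5889 = 11019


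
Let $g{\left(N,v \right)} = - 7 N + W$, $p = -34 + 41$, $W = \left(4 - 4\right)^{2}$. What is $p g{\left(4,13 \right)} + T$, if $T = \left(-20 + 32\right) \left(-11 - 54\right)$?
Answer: $-976$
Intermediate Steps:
$W = 0$ ($W = 0^{2} = 0$)
$p = 7$
$g{\left(N,v \right)} = - 7 N$ ($g{\left(N,v \right)} = - 7 N + 0 = - 7 N$)
$T = -780$ ($T = 12 \left(-65\right) = -780$)
$p g{\left(4,13 \right)} + T = 7 \left(\left(-7\right) 4\right) - 780 = 7 \left(-28\right) - 780 = -196 - 780 = -976$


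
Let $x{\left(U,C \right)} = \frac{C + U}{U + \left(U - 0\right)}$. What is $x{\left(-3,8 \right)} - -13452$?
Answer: $\frac{80707}{6} \approx 13451.0$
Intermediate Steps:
$x{\left(U,C \right)} = \frac{C + U}{2 U}$ ($x{\left(U,C \right)} = \frac{C + U}{U + \left(U + 0\right)} = \frac{C + U}{U + U} = \frac{C + U}{2 U}$)
$x{\left(-3,8 \right)} - -13452 = \frac{8 - 3}{2 \left(-3\right)} - -13452 = \frac{1}{2} \left(- \frac{1}{3}\right) 5 + 13452 = - \frac{5}{6} + 13452 = \frac{80707}{6}$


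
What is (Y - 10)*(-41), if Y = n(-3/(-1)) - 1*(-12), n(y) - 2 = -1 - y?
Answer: 0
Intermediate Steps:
n(y) = 1 - y (n(y) = 2 + (-1 - y) = 1 - y)
Y = 10 (Y = (1 - (-3)/(-1)) - 1*(-12) = (1 - (-3)*(-1)) + 12 = (1 - 1*3) + 12 = (1 - 3) + 12 = -2 + 12 = 10)
(Y - 10)*(-41) = (10 - 10)*(-41) = 0*(-41) = 0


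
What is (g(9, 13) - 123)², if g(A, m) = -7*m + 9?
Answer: 42025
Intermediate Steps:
g(A, m) = 9 - 7*m
(g(9, 13) - 123)² = ((9 - 7*13) - 123)² = ((9 - 91) - 123)² = (-82 - 123)² = (-205)² = 42025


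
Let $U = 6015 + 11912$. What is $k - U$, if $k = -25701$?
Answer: $-43628$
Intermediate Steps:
$U = 17927$
$k - U = -25701 - 17927 = -43628$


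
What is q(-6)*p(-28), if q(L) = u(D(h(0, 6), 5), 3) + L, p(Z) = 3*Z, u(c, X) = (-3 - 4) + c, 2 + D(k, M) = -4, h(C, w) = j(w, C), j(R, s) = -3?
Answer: 1596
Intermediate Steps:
h(C, w) = -3
D(k, M) = -6 (D(k, M) = -2 - 4 = -6)
u(c, X) = -7 + c
q(L) = -13 + L (q(L) = (-7 - 6) + L = -13 + L)
q(-6)*p(-28) = (-13 - 6)*(3*(-28)) = -19*(-84) = 1596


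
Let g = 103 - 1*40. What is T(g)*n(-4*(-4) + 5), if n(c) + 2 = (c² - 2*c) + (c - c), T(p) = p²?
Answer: 1575693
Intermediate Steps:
g = 63 (g = 103 - 40 = 63)
n(c) = -2 + c² - 2*c (n(c) = -2 + ((c² - 2*c) + (c - c)) = -2 + ((c² - 2*c) + 0) = -2 + (c² - 2*c) = -2 + c² - 2*c)
T(g)*n(-4*(-4) + 5) = 63²*(-2 + (-4*(-4) + 5)² - 2*(-4*(-4) + 5)) = 3969*(-2 + (16 + 5)² - 2*(16 + 5)) = 3969*(-2 + 21² - 2*21) = 3969*(-2 + 441 - 42) = 3969*397 = 1575693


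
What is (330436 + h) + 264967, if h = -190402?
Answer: 405001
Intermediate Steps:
(330436 + h) + 264967 = (330436 - 190402) + 264967 = 140034 + 264967 = 405001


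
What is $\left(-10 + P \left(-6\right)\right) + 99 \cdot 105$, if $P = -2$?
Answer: $10397$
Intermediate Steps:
$\left(-10 + P \left(-6\right)\right) + 99 \cdot 105 = \left(-10 - -12\right) + 99 \cdot 105 = \left(-10 + 12\right) + 10395 = 2 + 10395 = 10397$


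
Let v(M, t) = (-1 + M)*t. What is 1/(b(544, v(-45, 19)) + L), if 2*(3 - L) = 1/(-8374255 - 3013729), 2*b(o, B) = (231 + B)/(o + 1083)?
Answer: 37056499936/103847027723 ≈ 0.35684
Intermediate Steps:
v(M, t) = t*(-1 + M)
b(o, B) = (231 + B)/(2*(1083 + o)) (b(o, B) = ((231 + B)/(o + 1083))/2 = ((231 + B)/(1083 + o))/2 = (231 + B)/(2*(1083 + o)))
L = 68327905/22775968 (L = 3 - 1/(2*(-8374255 - 3013729)) = 3 - 1/2/(-11387984) = 3 - 1/2*(-1/11387984) = 3 + 1/22775968 = 68327905/22775968 ≈ 3.0000)
1/(b(544, v(-45, 19)) + L) = 1/((231 + 19*(-1 - 45))/(2*(1083 + 544)) + 68327905/22775968) = 1/((1/2)*(231 + 19*(-46))/1627 + 68327905/22775968) = 1/((1/2)*(1/1627)*(231 - 874) + 68327905/22775968) = 1/((1/2)*(1/1627)*(-643) + 68327905/22775968) = 1/(-643/3254 + 68327905/22775968) = 1/(103847027723/37056499936) = 37056499936/103847027723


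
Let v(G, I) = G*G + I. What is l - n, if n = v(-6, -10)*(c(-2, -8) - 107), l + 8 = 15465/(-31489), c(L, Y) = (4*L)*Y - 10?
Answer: 43124465/31489 ≈ 1369.5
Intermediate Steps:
v(G, I) = I + G² (v(G, I) = G² + I = I + G²)
c(L, Y) = -10 + 4*L*Y (c(L, Y) = 4*L*Y - 10 = -10 + 4*L*Y)
l = -267377/31489 (l = -8 + 15465/(-31489) = -8 + 15465*(-1/31489) = -8 - 15465/31489 = -267377/31489 ≈ -8.4911)
n = -1378 (n = (-10 + (-6)²)*((-10 + 4*(-2)*(-8)) - 107) = (-10 + 36)*((-10 + 64) - 107) = 26*(54 - 107) = 26*(-53) = -1378)
l - n = -267377/31489 - 1*(-1378) = -267377/31489 + 1378 = 43124465/31489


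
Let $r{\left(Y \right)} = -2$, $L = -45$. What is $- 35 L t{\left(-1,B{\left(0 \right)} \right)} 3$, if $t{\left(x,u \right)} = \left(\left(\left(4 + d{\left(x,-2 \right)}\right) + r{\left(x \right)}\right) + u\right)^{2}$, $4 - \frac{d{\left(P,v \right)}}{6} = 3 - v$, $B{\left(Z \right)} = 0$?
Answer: $75600$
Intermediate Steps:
$d{\left(P,v \right)} = 6 + 6 v$ ($d{\left(P,v \right)} = 24 - 6 \left(3 - v\right) = 24 + \left(-18 + 6 v\right) = 6 + 6 v$)
$t{\left(x,u \right)} = \left(-4 + u\right)^{2}$ ($t{\left(x,u \right)} = \left(\left(\left(4 + \left(6 + 6 \left(-2\right)\right)\right) - 2\right) + u\right)^{2} = \left(\left(\left(4 + \left(6 - 12\right)\right) - 2\right) + u\right)^{2} = \left(\left(\left(4 - 6\right) - 2\right) + u\right)^{2} = \left(\left(-2 - 2\right) + u\right)^{2} = \left(-4 + u\right)^{2}$)
$- 35 L t{\left(-1,B{\left(0 \right)} \right)} 3 = \left(-35\right) \left(-45\right) \left(-4 + 0\right)^{2} \cdot 3 = 1575 \left(-4\right)^{2} \cdot 3 = 1575 \cdot 16 \cdot 3 = 1575 \cdot 48 = 75600$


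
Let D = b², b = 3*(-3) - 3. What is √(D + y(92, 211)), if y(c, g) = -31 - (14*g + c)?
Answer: I*√2933 ≈ 54.157*I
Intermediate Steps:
b = -12 (b = -9 - 3 = -12)
D = 144 (D = (-12)² = 144)
y(c, g) = -31 - c - 14*g (y(c, g) = -31 - (c + 14*g) = -31 + (-c - 14*g) = -31 - c - 14*g)
√(D + y(92, 211)) = √(144 + (-31 - 1*92 - 14*211)) = √(144 + (-31 - 92 - 2954)) = √(144 - 3077) = √(-2933) = I*√2933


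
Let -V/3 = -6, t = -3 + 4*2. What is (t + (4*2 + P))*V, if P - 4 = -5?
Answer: 216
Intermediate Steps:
P = -1 (P = 4 - 5 = -1)
t = 5 (t = -3 + 8 = 5)
V = 18 (V = -3*(-6) = 18)
(t + (4*2 + P))*V = (5 + (4*2 - 1))*18 = (5 + (8 - 1))*18 = (5 + 7)*18 = 12*18 = 216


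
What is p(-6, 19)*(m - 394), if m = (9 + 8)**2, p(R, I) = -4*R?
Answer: -2520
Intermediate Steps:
m = 289 (m = 17**2 = 289)
p(-6, 19)*(m - 394) = (-4*(-6))*(289 - 394) = 24*(-105) = -2520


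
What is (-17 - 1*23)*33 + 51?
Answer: -1269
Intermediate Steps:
(-17 - 1*23)*33 + 51 = (-17 - 23)*33 + 51 = -40*33 + 51 = -1320 + 51 = -1269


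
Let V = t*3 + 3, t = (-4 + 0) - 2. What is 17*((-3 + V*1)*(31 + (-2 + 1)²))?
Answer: -9792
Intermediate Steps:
t = -6 (t = -4 - 2 = -6)
V = -15 (V = -6*3 + 3 = -18 + 3 = -15)
17*((-3 + V*1)*(31 + (-2 + 1)²)) = 17*((-3 - 15*1)*(31 + (-2 + 1)²)) = 17*((-3 - 15)*(31 + (-1)²)) = 17*(-18*(31 + 1)) = 17*(-18*32) = 17*(-576) = -9792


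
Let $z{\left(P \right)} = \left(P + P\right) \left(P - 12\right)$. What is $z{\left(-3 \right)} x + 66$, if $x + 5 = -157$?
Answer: $-14514$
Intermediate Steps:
$x = -162$ ($x = -5 - 157 = -162$)
$z{\left(P \right)} = 2 P \left(-12 + P\right)$
$z{\left(-3 \right)} x + 66 = 2 \left(-3\right) \left(-12 - 3\right) \left(-162\right) + 66 = 2 \left(-3\right) \left(-15\right) \left(-162\right) + 66 = 90 \left(-162\right) + 66 = -14580 + 66 = -14514$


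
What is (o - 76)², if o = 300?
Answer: 50176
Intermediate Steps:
(o - 76)² = (300 - 76)² = 224² = 50176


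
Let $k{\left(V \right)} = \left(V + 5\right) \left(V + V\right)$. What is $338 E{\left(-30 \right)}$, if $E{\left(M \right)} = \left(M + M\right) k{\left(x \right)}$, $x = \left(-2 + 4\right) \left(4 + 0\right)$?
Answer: $-4218240$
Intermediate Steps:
$x = 8$ ($x = 2 \cdot 4 = 8$)
$k{\left(V \right)} = 2 V \left(5 + V\right)$ ($k{\left(V \right)} = \left(5 + V\right) 2 V = 2 V \left(5 + V\right)$)
$E{\left(M \right)} = 416 M$ ($E{\left(M \right)} = \left(M + M\right) 2 \cdot 8 \left(5 + 8\right) = 2 M 2 \cdot 8 \cdot 13 = 2 M 208 = 416 M$)
$338 E{\left(-30 \right)} = 338 \cdot 416 \left(-30\right) = 338 \left(-12480\right) = -4218240$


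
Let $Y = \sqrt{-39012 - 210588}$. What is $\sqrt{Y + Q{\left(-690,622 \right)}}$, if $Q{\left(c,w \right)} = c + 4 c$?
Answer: $\sqrt{-3450 + 80 i \sqrt{39}} \approx 4.2418 + 58.89 i$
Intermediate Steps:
$Y = 80 i \sqrt{39}$ ($Y = \sqrt{-249600} = 80 i \sqrt{39} \approx 499.6 i$)
$Q{\left(c,w \right)} = 5 c$
$\sqrt{Y + Q{\left(-690,622 \right)}} = \sqrt{80 i \sqrt{39} + 5 \left(-690\right)} = \sqrt{80 i \sqrt{39} - 3450} = \sqrt{-3450 + 80 i \sqrt{39}}$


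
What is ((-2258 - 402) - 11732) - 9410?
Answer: -23802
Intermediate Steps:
((-2258 - 402) - 11732) - 9410 = (-2660 - 11732) - 9410 = -14392 - 9410 = -23802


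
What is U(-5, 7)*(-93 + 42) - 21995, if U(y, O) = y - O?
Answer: -21383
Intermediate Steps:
U(-5, 7)*(-93 + 42) - 21995 = (-5 - 1*7)*(-93 + 42) - 21995 = (-5 - 7)*(-51) - 21995 = -12*(-51) - 21995 = 612 - 21995 = -21383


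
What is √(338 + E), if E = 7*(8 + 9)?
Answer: √457 ≈ 21.378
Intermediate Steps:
E = 119 (E = 7*17 = 119)
√(338 + E) = √(338 + 119) = √457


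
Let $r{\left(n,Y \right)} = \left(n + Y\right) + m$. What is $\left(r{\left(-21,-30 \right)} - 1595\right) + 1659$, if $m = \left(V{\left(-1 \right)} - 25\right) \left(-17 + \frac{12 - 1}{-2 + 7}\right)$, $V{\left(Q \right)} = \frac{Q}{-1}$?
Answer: $\frac{1841}{5} \approx 368.2$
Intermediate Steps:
$V{\left(Q \right)} = - Q$ ($V{\left(Q \right)} = Q \left(-1\right) = - Q$)
$m = \frac{1776}{5}$ ($m = \left(\left(-1\right) \left(-1\right) - 25\right) \left(-17 + \frac{12 - 1}{-2 + 7}\right) = \left(1 - 25\right) \left(-17 + \frac{11}{5}\right) = - 24 \left(-17 + 11 \cdot \frac{1}{5}\right) = - 24 \left(-17 + \frac{11}{5}\right) = \left(-24\right) \left(- \frac{74}{5}\right) = \frac{1776}{5} \approx 355.2$)
$r{\left(n,Y \right)} = \frac{1776}{5} + Y + n$ ($r{\left(n,Y \right)} = \left(n + Y\right) + \frac{1776}{5} = \left(Y + n\right) + \frac{1776}{5} = \frac{1776}{5} + Y + n$)
$\left(r{\left(-21,-30 \right)} - 1595\right) + 1659 = \left(\left(\frac{1776}{5} - 30 - 21\right) - 1595\right) + 1659 = \left(\frac{1521}{5} - 1595\right) + 1659 = - \frac{6454}{5} + 1659 = \frac{1841}{5}$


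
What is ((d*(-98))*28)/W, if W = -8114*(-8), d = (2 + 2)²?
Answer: -2744/4057 ≈ -0.67636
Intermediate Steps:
d = 16 (d = 4² = 16)
W = 64912
((d*(-98))*28)/W = ((16*(-98))*28)/64912 = -1568*28*(1/64912) = -43904*1/64912 = -2744/4057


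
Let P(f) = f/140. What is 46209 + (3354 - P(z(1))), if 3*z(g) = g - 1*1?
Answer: 49563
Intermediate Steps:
z(g) = -⅓ + g/3 (z(g) = (g - 1*1)/3 = (g - 1)/3 = (-1 + g)/3 = -⅓ + g/3)
P(f) = f/140 (P(f) = f*(1/140) = f/140)
46209 + (3354 - P(z(1))) = 46209 + (3354 - (-⅓ + (⅓)*1)/140) = 46209 + (3354 - (-⅓ + ⅓)/140) = 46209 + (3354 - 0/140) = 46209 + (3354 - 1*0) = 46209 + (3354 + 0) = 46209 + 3354 = 49563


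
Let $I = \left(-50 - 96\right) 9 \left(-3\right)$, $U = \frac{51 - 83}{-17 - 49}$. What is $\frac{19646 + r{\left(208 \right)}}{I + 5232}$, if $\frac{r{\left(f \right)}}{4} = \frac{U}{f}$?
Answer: $\frac{4214069}{1967823} \approx 2.1415$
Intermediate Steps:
$U = \frac{16}{33}$ ($U = - \frac{32}{-66} = \left(-32\right) \left(- \frac{1}{66}\right) = \frac{16}{33} \approx 0.48485$)
$r{\left(f \right)} = \frac{64}{33 f}$ ($r{\left(f \right)} = 4 \frac{16}{33 f} = \frac{64}{33 f}$)
$I = 3942$ ($I = \left(-146\right) \left(-27\right) = 3942$)
$\frac{19646 + r{\left(208 \right)}}{I + 5232} = \frac{19646 + \frac{64}{33 \cdot 208}}{3942 + 5232} = \frac{19646 + \frac{64}{33} \cdot \frac{1}{208}}{9174} = \left(19646 + \frac{4}{429}\right) \frac{1}{9174} = \frac{8428138}{429} \cdot \frac{1}{9174} = \frac{4214069}{1967823}$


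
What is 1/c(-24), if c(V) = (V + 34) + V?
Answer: -1/14 ≈ -0.071429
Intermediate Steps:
c(V) = 34 + 2*V (c(V) = (34 + V) + V = 34 + 2*V)
1/c(-24) = 1/(34 + 2*(-24)) = 1/(34 - 48) = 1/(-14) = -1/14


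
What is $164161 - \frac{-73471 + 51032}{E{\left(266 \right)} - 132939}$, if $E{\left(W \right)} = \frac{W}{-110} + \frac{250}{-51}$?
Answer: $\frac{61217942473513}{372914428} \approx 1.6416 \cdot 10^{5}$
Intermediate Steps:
$E{\left(W \right)} = - \frac{250}{51} - \frac{W}{110}$ ($E{\left(W \right)} = W \left(- \frac{1}{110}\right) + 250 \left(- \frac{1}{51}\right) = - \frac{W}{110} - \frac{250}{51} = - \frac{250}{51} - \frac{W}{110}$)
$164161 - \frac{-73471 + 51032}{E{\left(266 \right)} - 132939} = 164161 - \frac{-73471 + 51032}{\left(- \frac{250}{51} - \frac{133}{55}\right) - 132939} = 164161 - - \frac{22439}{\left(- \frac{250}{51} - \frac{133}{55}\right) - 132939} = 164161 - - \frac{22439}{- \frac{20533}{2805} - 132939} = 164161 - - \frac{22439}{- \frac{372914428}{2805}} = 164161 - \left(-22439\right) \left(- \frac{2805}{372914428}\right) = 164161 - \frac{62941395}{372914428} = \frac{61217942473513}{372914428}$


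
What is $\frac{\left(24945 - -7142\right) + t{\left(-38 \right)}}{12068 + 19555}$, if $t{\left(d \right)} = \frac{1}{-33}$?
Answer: $\frac{1058870}{1043559} \approx 1.0147$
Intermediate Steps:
$t{\left(d \right)} = - \frac{1}{33}$
$\frac{\left(24945 - -7142\right) + t{\left(-38 \right)}}{12068 + 19555} = \frac{\left(24945 - -7142\right) - \frac{1}{33}}{12068 + 19555} = \frac{\left(24945 + 7142\right) - \frac{1}{33}}{31623} = \left(32087 - \frac{1}{33}\right) \frac{1}{31623} = \frac{1058870}{33} \cdot \frac{1}{31623} = \frac{1058870}{1043559}$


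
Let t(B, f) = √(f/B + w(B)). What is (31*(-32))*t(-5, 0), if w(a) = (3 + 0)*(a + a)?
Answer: -992*I*√30 ≈ -5433.4*I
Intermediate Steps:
w(a) = 6*a (w(a) = 3*(2*a) = 6*a)
t(B, f) = √(6*B + f/B) (t(B, f) = √(f/B + 6*B) = √(6*B + f/B))
(31*(-32))*t(-5, 0) = (31*(-32))*√(6*(-5) + 0/(-5)) = -992*√(-30 + 0*(-⅕)) = -992*√(-30 + 0) = -992*I*√30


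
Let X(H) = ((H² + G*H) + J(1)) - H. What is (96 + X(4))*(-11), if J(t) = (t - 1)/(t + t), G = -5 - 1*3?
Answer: -836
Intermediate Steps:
G = -8 (G = -5 - 3 = -8)
J(t) = (-1 + t)/(2*t) (J(t) = (-1 + t)/((2*t)) = (-1 + t)*(1/(2*t)) = (-1 + t)/(2*t))
X(H) = H² - 9*H (X(H) = ((H² - 8*H) + (½)*(-1 + 1)/1) - H = ((H² - 8*H) + (½)*1*0) - H = ((H² - 8*H) + 0) - H = (H² - 8*H) - H = H² - 9*H)
(96 + X(4))*(-11) = (96 + 4*(-9 + 4))*(-11) = (96 + 4*(-5))*(-11) = (96 - 20)*(-11) = 76*(-11) = -836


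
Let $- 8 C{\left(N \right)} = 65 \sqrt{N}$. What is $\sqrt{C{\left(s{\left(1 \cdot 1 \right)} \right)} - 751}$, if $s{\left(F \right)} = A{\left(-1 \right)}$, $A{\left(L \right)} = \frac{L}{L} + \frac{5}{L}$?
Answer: $\frac{\sqrt{-3004 - 65 i}}{2} \approx 0.29647 - 27.406 i$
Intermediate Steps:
$A{\left(L \right)} = 1 + \frac{5}{L}$
$s{\left(F \right)} = -4$ ($s{\left(F \right)} = \frac{5 - 1}{-1} = \left(-1\right) 4 = -4$)
$C{\left(N \right)} = - \frac{65 \sqrt{N}}{8}$
$\sqrt{C{\left(s{\left(1 \cdot 1 \right)} \right)} - 751} = \sqrt{- \frac{65 \sqrt{-4}}{8} - 751} = \sqrt{- \frac{65 \cdot 2 i}{8} - 751} = \sqrt{- \frac{65 i}{4} - 751} = \sqrt{-751 - \frac{65 i}{4}}$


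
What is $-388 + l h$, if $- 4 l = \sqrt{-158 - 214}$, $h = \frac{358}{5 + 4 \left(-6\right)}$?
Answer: $-388 + \frac{179 i \sqrt{93}}{19} \approx -388.0 + 90.853 i$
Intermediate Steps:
$h = - \frac{358}{19}$ ($h = \frac{358}{5 - 24} = \frac{358}{-19} = 358 \left(- \frac{1}{19}\right) = - \frac{358}{19} \approx -18.842$)
$l = - \frac{i \sqrt{93}}{2}$ ($l = - \frac{\sqrt{-158 - 214}}{4} = - \frac{\sqrt{-372}}{4} = - \frac{2 i \sqrt{93}}{4} = - \frac{i \sqrt{93}}{2} \approx - 4.8218 i$)
$-388 + l h = -388 + - \frac{i \sqrt{93}}{2} \left(- \frac{358}{19}\right) = -388 + \frac{179 i \sqrt{93}}{19}$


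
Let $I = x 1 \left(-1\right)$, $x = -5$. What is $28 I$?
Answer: $140$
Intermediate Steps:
$I = 5$ ($I = \left(-5\right) 1 \left(-1\right) = \left(-5\right) \left(-1\right) = 5$)
$28 I = 28 \cdot 5 = 140$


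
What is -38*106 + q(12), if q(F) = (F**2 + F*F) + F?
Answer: -3728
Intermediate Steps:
q(F) = F + 2*F**2 (q(F) = (F**2 + F**2) + F = 2*F**2 + F = F + 2*F**2)
-38*106 + q(12) = -38*106 + 12*(1 + 2*12) = -4028 + 12*(1 + 24) = -4028 + 12*25 = -4028 + 300 = -3728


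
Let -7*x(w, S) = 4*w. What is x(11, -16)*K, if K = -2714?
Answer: 119416/7 ≈ 17059.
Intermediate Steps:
x(w, S) = -4*w/7
x(11, -16)*K = -4/7*11*(-2714) = -44/7*(-2714) = 119416/7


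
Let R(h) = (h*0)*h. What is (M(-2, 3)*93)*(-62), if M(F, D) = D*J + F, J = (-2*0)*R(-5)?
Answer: 11532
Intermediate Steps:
R(h) = 0 (R(h) = 0*h = 0)
J = 0 (J = -2*0*0 = 0*0 = 0)
M(F, D) = F (M(F, D) = D*0 + F = 0 + F = F)
(M(-2, 3)*93)*(-62) = -2*93*(-62) = -186*(-62) = 11532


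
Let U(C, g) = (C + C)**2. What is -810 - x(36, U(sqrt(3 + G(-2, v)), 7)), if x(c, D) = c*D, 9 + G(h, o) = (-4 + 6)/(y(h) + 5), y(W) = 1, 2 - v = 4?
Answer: 6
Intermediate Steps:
v = -2 (v = 2 - 1*4 = 2 - 4 = -2)
G(h, o) = -26/3 (G(h, o) = -9 + (-4 + 6)/(1 + 5) = -9 + 2/6 = -9 + 2*(1/6) = -9 + 1/3 = -26/3)
U(C, g) = 4*C**2 (U(C, g) = (2*C)**2 = 4*C**2)
x(c, D) = D*c
-810 - x(36, U(sqrt(3 + G(-2, v)), 7)) = -810 - 4*(sqrt(3 - 26/3))**2*36 = -810 - 4*(sqrt(-17/3))**2*36 = -810 - 4*(I*sqrt(51)/3)**2*36 = -810 - 4*(-17/3)*36 = -810 - (-68)*36/3 = -810 - 1*(-816) = -810 + 816 = 6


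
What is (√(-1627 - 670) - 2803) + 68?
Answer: -2735 + I*√2297 ≈ -2735.0 + 47.927*I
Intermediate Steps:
(√(-1627 - 670) - 2803) + 68 = (√(-2297) - 2803) + 68 = (I*√2297 - 2803) + 68 = (-2803 + I*√2297) + 68 = -2735 + I*√2297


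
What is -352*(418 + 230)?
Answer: -228096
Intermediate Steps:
-352*(418 + 230) = -352*648 = -228096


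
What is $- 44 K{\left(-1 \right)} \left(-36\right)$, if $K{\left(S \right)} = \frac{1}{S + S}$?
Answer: $-792$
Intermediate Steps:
$K{\left(S \right)} = \frac{1}{2 S}$
$- 44 K{\left(-1 \right)} \left(-36\right) = - 44 \frac{1}{2 \left(-1\right)} \left(-36\right) = - 44 \cdot \frac{1}{2} \left(-1\right) \left(-36\right) = \left(-44\right) \left(- \frac{1}{2}\right) \left(-36\right) = 22 \left(-36\right) = -792$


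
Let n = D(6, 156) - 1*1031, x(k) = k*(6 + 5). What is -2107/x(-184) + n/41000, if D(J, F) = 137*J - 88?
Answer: 5361617/5186500 ≈ 1.0338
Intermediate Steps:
D(J, F) = -88 + 137*J
x(k) = 11*k (x(k) = k*11 = 11*k)
n = -297 (n = (-88 + 137*6) - 1*1031 = (-88 + 822) - 1031 = 734 - 1031 = -297)
-2107/x(-184) + n/41000 = -2107/(11*(-184)) - 297/41000 = -2107/(-2024) - 297*1/41000 = -2107*(-1/2024) - 297/41000 = 2107/2024 - 297/41000 = 5361617/5186500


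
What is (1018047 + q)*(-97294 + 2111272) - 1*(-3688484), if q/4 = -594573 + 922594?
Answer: 4692836259602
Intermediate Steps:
q = 1312084 (q = 4*(-594573 + 922594) = 4*328021 = 1312084)
(1018047 + q)*(-97294 + 2111272) - 1*(-3688484) = (1018047 + 1312084)*(-97294 + 2111272) - 1*(-3688484) = 2330131*2013978 + 3688484 = 4692832571118 + 3688484 = 4692836259602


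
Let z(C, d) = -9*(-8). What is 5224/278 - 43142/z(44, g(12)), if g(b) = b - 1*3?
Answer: -2904337/5004 ≈ -580.40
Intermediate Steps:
g(b) = -3 + b (g(b) = b - 3 = -3 + b)
z(C, d) = 72
5224/278 - 43142/z(44, g(12)) = 5224/278 - 43142/72 = 5224*(1/278) - 43142*1/72 = 2612/139 - 21571/36 = -2904337/5004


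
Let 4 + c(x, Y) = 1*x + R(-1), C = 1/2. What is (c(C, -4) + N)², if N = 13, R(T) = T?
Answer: 289/4 ≈ 72.250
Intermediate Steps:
C = ½ ≈ 0.50000
c(x, Y) = -5 + x (c(x, Y) = -4 + (1*x - 1) = -4 + (x - 1) = -4 + (-1 + x) = -5 + x)
(c(C, -4) + N)² = ((-5 + ½) + 13)² = (-9/2 + 13)² = (17/2)² = 289/4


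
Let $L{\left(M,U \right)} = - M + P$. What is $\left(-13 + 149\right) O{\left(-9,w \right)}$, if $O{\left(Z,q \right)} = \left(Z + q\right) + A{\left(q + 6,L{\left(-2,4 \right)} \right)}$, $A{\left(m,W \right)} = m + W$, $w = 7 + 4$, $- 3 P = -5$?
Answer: $\frac{9248}{3} \approx 3082.7$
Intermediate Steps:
$P = \frac{5}{3}$ ($P = \left(- \frac{1}{3}\right) \left(-5\right) = \frac{5}{3} \approx 1.6667$)
$w = 11$
$L{\left(M,U \right)} = \frac{5}{3} - M$ ($L{\left(M,U \right)} = - M + \frac{5}{3} = \frac{5}{3} - M$)
$A{\left(m,W \right)} = W + m$
$O{\left(Z,q \right)} = \frac{29}{3} + Z + 2 q$ ($O{\left(Z,q \right)} = \left(Z + q\right) + \left(\left(\frac{5}{3} - -2\right) + \left(q + 6\right)\right) = \left(Z + q\right) + \left(\left(\frac{5}{3} + 2\right) + \left(6 + q\right)\right) = \left(Z + q\right) + \left(\frac{11}{3} + \left(6 + q\right)\right) = \left(Z + q\right) + \left(\frac{29}{3} + q\right) = \frac{29}{3} + Z + 2 q$)
$\left(-13 + 149\right) O{\left(-9,w \right)} = \left(-13 + 149\right) \left(\frac{29}{3} - 9 + 2 \cdot 11\right) = 136 \left(\frac{29}{3} - 9 + 22\right) = 136 \cdot \frac{68}{3} = \frac{9248}{3}$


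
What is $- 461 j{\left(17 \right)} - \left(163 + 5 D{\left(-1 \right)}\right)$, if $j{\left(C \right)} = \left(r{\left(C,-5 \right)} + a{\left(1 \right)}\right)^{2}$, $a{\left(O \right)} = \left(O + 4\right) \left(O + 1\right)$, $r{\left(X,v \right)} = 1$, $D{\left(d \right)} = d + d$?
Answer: $-55934$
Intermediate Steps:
$D{\left(d \right)} = 2 d$
$a{\left(O \right)} = \left(1 + O\right) \left(4 + O\right)$ ($a{\left(O \right)} = \left(4 + O\right) \left(1 + O\right) = \left(1 + O\right) \left(4 + O\right)$)
$j{\left(C \right)} = 121$ ($j{\left(C \right)} = \left(1 + \left(4 + 1^{2} + 5 \cdot 1\right)\right)^{2} = \left(1 + \left(4 + 1 + 5\right)\right)^{2} = \left(1 + 10\right)^{2} = 11^{2} = 121$)
$- 461 j{\left(17 \right)} - \left(163 + 5 D{\left(-1 \right)}\right) = \left(-461\right) 121 - \left(163 + 5 \cdot 2 \left(-1\right)\right) = -55781 - 153 = -55934$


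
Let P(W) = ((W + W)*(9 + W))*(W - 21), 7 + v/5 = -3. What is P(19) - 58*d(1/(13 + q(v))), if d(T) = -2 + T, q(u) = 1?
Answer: -14113/7 ≈ -2016.1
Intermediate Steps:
v = -50 (v = -35 + 5*(-3) = -35 - 15 = -50)
P(W) = 2*W*(-21 + W)*(9 + W) (P(W) = ((2*W)*(9 + W))*(-21 + W) = (2*W*(9 + W))*(-21 + W) = 2*W*(-21 + W)*(9 + W))
P(19) - 58*d(1/(13 + q(v))) = 2*19*(-189 + 19² - 12*19) - 58*(-2 + 1/(13 + 1)) = 2*19*(-189 + 361 - 228) - 58*(-2 + 1/14) = 2*19*(-56) - 58*(-2 + 1/14) = -2128 - 58*(-27/14) = -2128 + 783/7 = -14113/7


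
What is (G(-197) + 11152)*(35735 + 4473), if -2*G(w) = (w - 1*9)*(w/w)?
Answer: 452541040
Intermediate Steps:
G(w) = 9/2 - w/2 (G(w) = -(w - 1*9)*w/w/2 = -(w - 9)/2 = -(-9 + w)/2 = 9/2 - w/2)
(G(-197) + 11152)*(35735 + 4473) = ((9/2 - ½*(-197)) + 11152)*(35735 + 4473) = ((9/2 + 197/2) + 11152)*40208 = (103 + 11152)*40208 = 11255*40208 = 452541040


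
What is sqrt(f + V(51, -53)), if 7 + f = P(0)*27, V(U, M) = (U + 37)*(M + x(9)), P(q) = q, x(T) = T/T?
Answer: I*sqrt(4583) ≈ 67.698*I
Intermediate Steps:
x(T) = 1
V(U, M) = (1 + M)*(37 + U) (V(U, M) = (U + 37)*(M + 1) = (37 + U)*(1 + M) = (1 + M)*(37 + U))
f = -7 (f = -7 + 0*27 = -7 + 0 = -7)
sqrt(f + V(51, -53)) = sqrt(-7 + (37 + 51 + 37*(-53) - 53*51)) = sqrt(-7 + (37 + 51 - 1961 - 2703)) = sqrt(-7 - 4576) = sqrt(-4583) = I*sqrt(4583)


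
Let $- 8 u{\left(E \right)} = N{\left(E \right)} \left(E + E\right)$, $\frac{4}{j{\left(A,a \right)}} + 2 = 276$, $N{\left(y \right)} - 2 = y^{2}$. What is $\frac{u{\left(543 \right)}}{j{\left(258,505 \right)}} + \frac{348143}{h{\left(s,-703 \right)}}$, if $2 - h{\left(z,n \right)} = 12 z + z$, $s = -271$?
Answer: $- \frac{77318266326881}{28200} \approx -2.7418 \cdot 10^{9}$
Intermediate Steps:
$N{\left(y \right)} = 2 + y^{2}$
$j{\left(A,a \right)} = \frac{2}{137}$ ($j{\left(A,a \right)} = \frac{4}{-2 + 276} = \frac{4}{274} = 4 \cdot \frac{1}{274} = \frac{2}{137}$)
$u{\left(E \right)} = - \frac{E \left(2 + E^{2}\right)}{4}$ ($u{\left(E \right)} = - \frac{\left(2 + E^{2}\right) \left(E + E\right)}{8} = - \frac{\left(2 + E^{2}\right) 2 E}{8} = - \frac{2 E \left(2 + E^{2}\right)}{8} = - \frac{E \left(2 + E^{2}\right)}{4}$)
$h{\left(z,n \right)} = 2 - 13 z$ ($h{\left(z,n \right)} = 2 - \left(12 z + z\right) = 2 - 13 z$)
$\frac{u{\left(543 \right)}}{j{\left(258,505 \right)}} + \frac{348143}{h{\left(s,-703 \right)}} = \frac{\left(- \frac{1}{4}\right) 543 \left(2 + 543^{2}\right)}{\frac{2}{137}} + \frac{348143}{2 - -3523} = \left(- \frac{1}{4}\right) 543 \left(2 + 294849\right) \frac{137}{2} + \frac{348143}{2 + 3523} = \left(- \frac{1}{4}\right) 543 \cdot 294851 \cdot \frac{137}{2} + \frac{348143}{3525} = \left(- \frac{160104093}{4}\right) \frac{137}{2} + 348143 \cdot \frac{1}{3525} = - \frac{21934260741}{8} + \frac{348143}{3525} = - \frac{77318266326881}{28200}$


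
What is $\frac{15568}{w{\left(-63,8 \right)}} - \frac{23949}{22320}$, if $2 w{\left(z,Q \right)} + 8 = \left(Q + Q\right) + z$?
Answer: $- \frac{15472727}{27280} \approx -567.18$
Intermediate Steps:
$w{\left(z,Q \right)} = -4 + Q + \frac{z}{2}$ ($w{\left(z,Q \right)} = -4 + \frac{\left(Q + Q\right) + z}{2} = -4 + \frac{2 Q + z}{2} = -4 + \frac{z + 2 Q}{2} = -4 + \left(Q + \frac{z}{2}\right) = -4 + Q + \frac{z}{2}$)
$\frac{15568}{w{\left(-63,8 \right)}} - \frac{23949}{22320} = \frac{15568}{-4 + 8 + \frac{1}{2} \left(-63\right)} - \frac{23949}{22320} = \frac{15568}{-4 + 8 - \frac{63}{2}} - \frac{2661}{2480} = \frac{15568}{- \frac{55}{2}} - \frac{2661}{2480} = 15568 \left(- \frac{2}{55}\right) - \frac{2661}{2480} = - \frac{31136}{55} - \frac{2661}{2480} = - \frac{15472727}{27280}$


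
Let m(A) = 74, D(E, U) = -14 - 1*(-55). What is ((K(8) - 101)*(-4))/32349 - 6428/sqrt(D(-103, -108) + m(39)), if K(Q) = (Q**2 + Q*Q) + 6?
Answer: -44/10783 - 6428*sqrt(115)/115 ≈ -599.42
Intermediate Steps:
K(Q) = 6 + 2*Q**2 (K(Q) = (Q**2 + Q**2) + 6 = 2*Q**2 + 6 = 6 + 2*Q**2)
D(E, U) = 41 (D(E, U) = -14 + 55 = 41)
((K(8) - 101)*(-4))/32349 - 6428/sqrt(D(-103, -108) + m(39)) = (((6 + 2*8**2) - 101)*(-4))/32349 - 6428/sqrt(41 + 74) = (((6 + 2*64) - 101)*(-4))*(1/32349) - 6428*sqrt(115)/115 = (((6 + 128) - 101)*(-4))*(1/32349) - 6428*sqrt(115)/115 = ((134 - 101)*(-4))*(1/32349) - 6428*sqrt(115)/115 = (33*(-4))*(1/32349) - 6428*sqrt(115)/115 = -132*1/32349 - 6428*sqrt(115)/115 = -44/10783 - 6428*sqrt(115)/115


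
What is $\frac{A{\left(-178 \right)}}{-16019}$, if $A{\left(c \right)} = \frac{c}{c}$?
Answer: $- \frac{1}{16019} \approx -6.2426 \cdot 10^{-5}$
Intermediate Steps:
$A{\left(c \right)} = 1$
$\frac{A{\left(-178 \right)}}{-16019} = 1 \frac{1}{-16019} = 1 \left(- \frac{1}{16019}\right) = - \frac{1}{16019}$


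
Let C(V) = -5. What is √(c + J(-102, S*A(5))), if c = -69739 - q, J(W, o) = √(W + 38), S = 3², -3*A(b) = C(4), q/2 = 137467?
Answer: √(-344673 + 8*I) ≈ 0.007 + 587.09*I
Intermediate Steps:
q = 274934 (q = 2*137467 = 274934)
A(b) = 5/3 (A(b) = -⅓*(-5) = 5/3)
S = 9
J(W, o) = √(38 + W)
c = -344673 (c = -69739 - 1*274934 = -69739 - 274934 = -344673)
√(c + J(-102, S*A(5))) = √(-344673 + √(38 - 102)) = √(-344673 + √(-64)) = √(-344673 + 8*I)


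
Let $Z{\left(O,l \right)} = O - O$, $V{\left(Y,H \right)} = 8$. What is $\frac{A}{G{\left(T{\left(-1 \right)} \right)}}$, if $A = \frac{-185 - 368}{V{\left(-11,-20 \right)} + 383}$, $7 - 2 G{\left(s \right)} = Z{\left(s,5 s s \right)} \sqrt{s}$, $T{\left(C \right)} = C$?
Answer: $- \frac{158}{391} \approx -0.40409$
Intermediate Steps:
$Z{\left(O,l \right)} = 0$
$G{\left(s \right)} = \frac{7}{2}$ ($G{\left(s \right)} = \frac{7}{2} - \frac{0 \sqrt{s}}{2} = \frac{7}{2} - 0 = \frac{7}{2} + 0 = \frac{7}{2}$)
$A = - \frac{553}{391}$ ($A = \frac{-185 - 368}{8 + 383} = - \frac{553}{391} \approx -1.4143$)
$\frac{A}{G{\left(T{\left(-1 \right)} \right)}} = - \frac{553}{391 \cdot \frac{7}{2}} = \left(- \frac{553}{391}\right) \frac{2}{7} = - \frac{158}{391}$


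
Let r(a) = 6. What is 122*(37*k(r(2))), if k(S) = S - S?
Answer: 0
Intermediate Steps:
k(S) = 0
122*(37*k(r(2))) = 122*(37*0) = 122*0 = 0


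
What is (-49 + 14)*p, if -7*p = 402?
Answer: 2010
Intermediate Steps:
p = -402/7 (p = -1/7*402 = -402/7 ≈ -57.429)
(-49 + 14)*p = (-49 + 14)*(-402/7) = -35*(-402/7) = 2010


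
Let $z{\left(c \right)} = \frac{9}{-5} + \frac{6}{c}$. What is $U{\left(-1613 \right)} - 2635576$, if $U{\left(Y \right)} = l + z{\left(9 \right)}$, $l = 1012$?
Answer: $- \frac{39518477}{15} \approx -2.6346 \cdot 10^{6}$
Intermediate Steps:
$z{\left(c \right)} = - \frac{9}{5} + \frac{6}{c}$ ($z{\left(c \right)} = 9 \left(- \frac{1}{5}\right) + \frac{6}{c} = - \frac{9}{5} + \frac{6}{c}$)
$U{\left(Y \right)} = \frac{15163}{15}$ ($U{\left(Y \right)} = 1012 - \left(\frac{9}{5} - \frac{6}{9}\right) = 1012 + \left(- \frac{9}{5} + 6 \cdot \frac{1}{9}\right) = 1012 + \left(- \frac{9}{5} + \frac{2}{3}\right) = 1012 - \frac{17}{15} = \frac{15163}{15}$)
$U{\left(-1613 \right)} - 2635576 = \frac{15163}{15} - 2635576 = - \frac{39518477}{15}$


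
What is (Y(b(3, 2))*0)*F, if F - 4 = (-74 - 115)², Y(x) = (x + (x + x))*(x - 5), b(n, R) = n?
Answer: 0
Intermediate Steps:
Y(x) = 3*x*(-5 + x) (Y(x) = (x + 2*x)*(-5 + x) = (3*x)*(-5 + x) = 3*x*(-5 + x))
F = 35725 (F = 4 + (-74 - 115)² = 4 + (-189)² = 4 + 35721 = 35725)
(Y(b(3, 2))*0)*F = ((3*3*(-5 + 3))*0)*35725 = ((3*3*(-2))*0)*35725 = -18*0*35725 = 0*35725 = 0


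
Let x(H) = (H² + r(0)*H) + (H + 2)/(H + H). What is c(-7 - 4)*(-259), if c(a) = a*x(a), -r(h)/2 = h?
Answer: 691789/2 ≈ 3.4589e+5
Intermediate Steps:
r(h) = -2*h
x(H) = H² + (2 + H)/(2*H) (x(H) = (H² + (-2*0)*H) + (H + 2)/(H + H) = (H² + 0*H) + (2 + H)/((2*H)) = (H² + 0) + (2 + H)*(1/(2*H)) = H² + (2 + H)/(2*H))
c(a) = 1 + a³ + a/2 (c(a) = a*((1 + a³ + a/2)/a) = 1 + a³ + a/2)
c(-7 - 4)*(-259) = (1 + (-7 - 4)³ + (-7 - 4)/2)*(-259) = (1 + (-11)³ + (½)*(-11))*(-259) = (1 - 1331 - 11/2)*(-259) = -2671/2*(-259) = 691789/2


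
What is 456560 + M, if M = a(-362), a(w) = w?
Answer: 456198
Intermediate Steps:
M = -362
456560 + M = 456560 - 362 = 456198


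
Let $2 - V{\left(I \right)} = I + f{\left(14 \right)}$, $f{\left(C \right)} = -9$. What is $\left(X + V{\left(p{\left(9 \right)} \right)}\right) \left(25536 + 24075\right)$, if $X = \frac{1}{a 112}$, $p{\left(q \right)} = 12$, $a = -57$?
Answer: $- \frac{105588745}{2128} \approx -49619.0$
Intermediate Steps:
$V{\left(I \right)} = 11 - I$ ($V{\left(I \right)} = 2 - \left(I - 9\right) = 2 - \left(-9 + I\right) = 11 - I$)
$X = - \frac{1}{6384}$ ($X = \frac{1}{\left(-57\right) 112} = \frac{1}{-6384} = - \frac{1}{6384} \approx -0.00015664$)
$\left(X + V{\left(p{\left(9 \right)} \right)}\right) \left(25536 + 24075\right) = \left(- \frac{1}{6384} + \left(11 - 12\right)\right) \left(25536 + 24075\right) = \left(- \frac{1}{6384} + \left(11 - 12\right)\right) 49611 = \left(- \frac{1}{6384} - 1\right) 49611 = \left(- \frac{6385}{6384}\right) 49611 = - \frac{105588745}{2128}$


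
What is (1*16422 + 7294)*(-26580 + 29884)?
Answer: 78357664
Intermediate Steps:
(1*16422 + 7294)*(-26580 + 29884) = (16422 + 7294)*3304 = 23716*3304 = 78357664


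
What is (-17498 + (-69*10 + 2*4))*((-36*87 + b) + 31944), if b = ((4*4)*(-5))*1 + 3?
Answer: -522402300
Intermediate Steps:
b = -77 (b = (16*(-5))*1 + 3 = -80*1 + 3 = -80 + 3 = -77)
(-17498 + (-69*10 + 2*4))*((-36*87 + b) + 31944) = (-17498 + (-69*10 + 2*4))*((-36*87 - 77) + 31944) = (-17498 + (-690 + 8))*((-3132 - 77) + 31944) = (-17498 - 682)*(-3209 + 31944) = -18180*28735 = -522402300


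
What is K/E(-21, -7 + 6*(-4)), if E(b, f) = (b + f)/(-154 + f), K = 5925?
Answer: 1096125/52 ≈ 21079.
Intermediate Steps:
E(b, f) = (b + f)/(-154 + f)
K/E(-21, -7 + 6*(-4)) = 5925/(((-21 + (-7 + 6*(-4)))/(-154 + (-7 + 6*(-4))))) = 5925/(((-21 + (-7 - 24))/(-154 + (-7 - 24)))) = 5925/(((-21 - 31)/(-154 - 31))) = 5925/((-52/(-185))) = 5925/((-1/185*(-52))) = 5925/(52/185) = 5925*(185/52) = 1096125/52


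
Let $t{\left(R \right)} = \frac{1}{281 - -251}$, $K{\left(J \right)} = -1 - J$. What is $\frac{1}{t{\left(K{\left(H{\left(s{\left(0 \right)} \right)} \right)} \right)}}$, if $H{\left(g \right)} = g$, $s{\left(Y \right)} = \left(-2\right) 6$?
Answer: $532$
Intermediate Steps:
$s{\left(Y \right)} = -12$
$t{\left(R \right)} = \frac{1}{532}$ ($t{\left(R \right)} = \frac{1}{281 + 251} = \frac{1}{532}$)
$\frac{1}{t{\left(K{\left(H{\left(s{\left(0 \right)} \right)} \right)} \right)}} = \frac{1}{\frac{1}{532}} = 532$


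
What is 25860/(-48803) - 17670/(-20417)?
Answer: 334365390/996410851 ≈ 0.33557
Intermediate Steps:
25860/(-48803) - 17670/(-20417) = 25860*(-1/48803) - 17670*(-1/20417) = -25860/48803 + 17670/20417 = 334365390/996410851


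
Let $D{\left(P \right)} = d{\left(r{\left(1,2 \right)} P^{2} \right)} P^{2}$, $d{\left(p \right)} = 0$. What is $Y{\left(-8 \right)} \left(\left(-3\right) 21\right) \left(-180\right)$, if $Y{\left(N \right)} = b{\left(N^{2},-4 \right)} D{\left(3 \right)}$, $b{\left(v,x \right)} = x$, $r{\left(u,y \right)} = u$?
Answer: $0$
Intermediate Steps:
$D{\left(P \right)} = 0$ ($D{\left(P \right)} = 0 P^{2} = 0$)
$Y{\left(N \right)} = 0$ ($Y{\left(N \right)} = \left(-4\right) 0 = 0$)
$Y{\left(-8 \right)} \left(\left(-3\right) 21\right) \left(-180\right) = 0 \left(\left(-3\right) 21\right) \left(-180\right) = 0 \left(-63\right) \left(-180\right) = 0 \left(-180\right) = 0$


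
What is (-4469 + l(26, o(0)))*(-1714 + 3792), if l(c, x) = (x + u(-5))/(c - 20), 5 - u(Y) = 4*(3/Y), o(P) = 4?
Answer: -46413169/5 ≈ -9.2826e+6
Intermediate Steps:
u(Y) = 5 - 12/Y (u(Y) = 5 - 4*3/Y = 5 - 12/Y)
l(c, x) = (37/5 + x)/(-20 + c) (l(c, x) = (x + (5 - 12/(-5)))/(c - 20) = (x + (5 - 12*(-⅕)))/(-20 + c) = (x + (5 + 12/5))/(-20 + c) = (x + 37/5)/(-20 + c) = (37/5 + x)/(-20 + c))
(-4469 + l(26, o(0)))*(-1714 + 3792) = (-4469 + (37/5 + 4)/(-20 + 26))*(-1714 + 3792) = (-4469 + (57/5)/6)*2078 = (-4469 + (⅙)*(57/5))*2078 = (-4469 + 19/10)*2078 = -44671/10*2078 = -46413169/5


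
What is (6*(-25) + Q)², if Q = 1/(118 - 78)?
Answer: 35988001/1600 ≈ 22493.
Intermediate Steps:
Q = 1/40 ≈ 0.025000
(6*(-25) + Q)² = (6*(-25) + 1/40)² = (-150 + 1/40)² = (-5999/40)² = 35988001/1600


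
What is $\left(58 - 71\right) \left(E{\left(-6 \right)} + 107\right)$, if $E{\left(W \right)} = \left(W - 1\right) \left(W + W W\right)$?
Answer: $1339$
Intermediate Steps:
$E{\left(W \right)} = \left(-1 + W\right) \left(W + W^{2}\right)$
$\left(58 - 71\right) \left(E{\left(-6 \right)} + 107\right) = \left(58 - 71\right) \left(\left(\left(-6\right)^{3} - -6\right) + 107\right) = - 13 \left(\left(-216 + 6\right) + 107\right) = - 13 \left(-210 + 107\right) = \left(-13\right) \left(-103\right) = 1339$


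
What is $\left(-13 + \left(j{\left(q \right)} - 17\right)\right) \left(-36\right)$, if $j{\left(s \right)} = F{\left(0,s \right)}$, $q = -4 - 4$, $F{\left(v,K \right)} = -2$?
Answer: $1152$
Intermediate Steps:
$q = -8$
$j{\left(s \right)} = -2$
$\left(-13 + \left(j{\left(q \right)} - 17\right)\right) \left(-36\right) = \left(-13 - 19\right) \left(-36\right) = \left(-32\right) \left(-36\right) = 1152$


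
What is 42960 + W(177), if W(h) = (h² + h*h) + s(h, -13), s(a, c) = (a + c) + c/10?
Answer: 1057807/10 ≈ 1.0578e+5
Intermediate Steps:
s(a, c) = a + 11*c/10 (s(a, c) = (a + c) + c*(⅒) = (a + c) + c/10 = a + 11*c/10)
W(h) = -143/10 + h + 2*h² (W(h) = (h² + h*h) + (h + (11/10)*(-13)) = (h² + h²) + (h - 143/10) = 2*h² + (-143/10 + h) = -143/10 + h + 2*h²)
42960 + W(177) = 42960 + (-143/10 + 177 + 2*177²) = 42960 + (-143/10 + 177 + 2*31329) = 42960 + (-143/10 + 177 + 62658) = 42960 + 628207/10 = 1057807/10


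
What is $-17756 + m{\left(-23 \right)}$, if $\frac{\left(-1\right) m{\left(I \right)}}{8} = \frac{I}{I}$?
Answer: $-17764$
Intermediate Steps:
$m{\left(I \right)} = -8$ ($m{\left(I \right)} = - 8 \frac{I}{I} = \left(-8\right) 1 = -8$)
$-17756 + m{\left(-23 \right)} = -17756 - 8 = -17764$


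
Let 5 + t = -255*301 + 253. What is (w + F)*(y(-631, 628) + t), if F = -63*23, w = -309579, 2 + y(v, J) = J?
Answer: 23601115668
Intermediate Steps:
y(v, J) = -2 + J
F = -1449
t = -76507 (t = -5 + (-255*301 + 253) = -5 + (-76755 + 253) = -5 - 76502 = -76507)
(w + F)*(y(-631, 628) + t) = (-309579 - 1449)*((-2 + 628) - 76507) = -311028*(626 - 76507) = -311028*(-75881) = 23601115668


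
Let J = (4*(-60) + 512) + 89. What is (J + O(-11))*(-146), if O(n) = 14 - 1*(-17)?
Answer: -57232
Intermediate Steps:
O(n) = 31 (O(n) = 14 + 17 = 31)
J = 361 (J = (-240 + 512) + 89 = 272 + 89 = 361)
(J + O(-11))*(-146) = (361 + 31)*(-146) = 392*(-146) = -57232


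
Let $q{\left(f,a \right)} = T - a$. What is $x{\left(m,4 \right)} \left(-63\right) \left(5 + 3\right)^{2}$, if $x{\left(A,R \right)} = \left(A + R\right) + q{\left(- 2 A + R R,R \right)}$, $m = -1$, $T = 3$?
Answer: $-8064$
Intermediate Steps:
$q{\left(f,a \right)} = 3 - a$
$x{\left(A,R \right)} = 3 + A$ ($x{\left(A,R \right)} = \left(A + R\right) - \left(-3 + R\right) = 3 + A$)
$x{\left(m,4 \right)} \left(-63\right) \left(5 + 3\right)^{2} = \left(3 - 1\right) \left(-63\right) \left(5 + 3\right)^{2} = 2 \left(-63\right) 8^{2} = \left(-126\right) 64 = -8064$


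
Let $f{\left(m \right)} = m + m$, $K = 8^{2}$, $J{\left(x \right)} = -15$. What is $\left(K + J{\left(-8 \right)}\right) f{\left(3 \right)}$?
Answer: $294$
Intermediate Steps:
$K = 64$
$f{\left(m \right)} = 2 m$
$\left(K + J{\left(-8 \right)}\right) f{\left(3 \right)} = \left(64 - 15\right) 2 \cdot 3 = 49 \cdot 6 = 294$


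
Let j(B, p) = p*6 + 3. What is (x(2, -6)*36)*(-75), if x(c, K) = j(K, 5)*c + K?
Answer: -162000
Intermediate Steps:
j(B, p) = 3 + 6*p (j(B, p) = 6*p + 3 = 3 + 6*p)
x(c, K) = K + 33*c (x(c, K) = (3 + 6*5)*c + K = (3 + 30)*c + K = 33*c + K = K + 33*c)
(x(2, -6)*36)*(-75) = ((-6 + 33*2)*36)*(-75) = ((-6 + 66)*36)*(-75) = (60*36)*(-75) = 2160*(-75) = -162000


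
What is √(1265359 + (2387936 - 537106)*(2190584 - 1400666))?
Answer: √1462005197299 ≈ 1.2091e+6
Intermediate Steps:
√(1265359 + (2387936 - 537106)*(2190584 - 1400666)) = √(1265359 + 1850830*789918) = √(1265359 + 1462003931940) = √1462005197299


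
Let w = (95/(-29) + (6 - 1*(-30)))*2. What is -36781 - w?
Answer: -1068547/29 ≈ -36846.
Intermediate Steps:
w = 1898/29 (w = (95*(-1/29) + (6 + 30))*2 = (-95/29 + 36)*2 = (949/29)*2 = 1898/29 ≈ 65.448)
-36781 - w = -36781 - 1*1898/29 = -36781 - 1898/29 = -1068547/29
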